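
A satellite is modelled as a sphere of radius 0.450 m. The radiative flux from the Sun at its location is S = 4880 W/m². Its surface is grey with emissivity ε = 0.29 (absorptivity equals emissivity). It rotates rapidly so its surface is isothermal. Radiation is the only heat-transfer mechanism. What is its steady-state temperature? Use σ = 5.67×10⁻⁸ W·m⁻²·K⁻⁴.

T ≈ 383 K

At equilibrium, absorbed power = emitted power.
Absorbing cross-section = πr² = 0.6362 m²; emitting surface = 4πr² = 2.545 m² (ratio 4).
εS·A_cross = εσ·A_surf·T⁴  ⇒  T⁴ = S/(4σ)   (ε cancels).
T⁴ = 4880/(4·5.67×10⁻⁸) = 2.152×10¹⁰ K⁴.
T = (2.152×10¹⁰)^(1/4).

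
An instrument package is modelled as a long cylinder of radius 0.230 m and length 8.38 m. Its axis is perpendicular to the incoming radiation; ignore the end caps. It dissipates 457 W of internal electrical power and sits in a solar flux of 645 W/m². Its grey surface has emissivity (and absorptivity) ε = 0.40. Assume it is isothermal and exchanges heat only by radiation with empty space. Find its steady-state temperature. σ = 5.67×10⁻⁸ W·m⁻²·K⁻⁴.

T ≈ 270 K

At steady state, absorbed solar power + internal power = radiated power.
Absorbed: α·S·A_cross = 0.40·645·3.855 = 994.5 W (cross-section 2rL).
Total input = 994.5 + 457 = 1452 W.
Radiated: εσ·A_surf·T⁴ with A_surf = 2πrL = 12.11 m².
T⁴ = 1452/(0.40·5.67×10⁻⁸·12.11) = 5.285×10⁹ K⁴.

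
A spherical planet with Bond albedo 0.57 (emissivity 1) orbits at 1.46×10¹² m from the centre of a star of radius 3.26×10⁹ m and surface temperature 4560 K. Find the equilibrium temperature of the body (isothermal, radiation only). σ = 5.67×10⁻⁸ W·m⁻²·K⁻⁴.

T ≈ 123 K

The star's surface emits σT_*⁴; at distance d the flux is S = σT_*⁴(R_*/d)².
S = 5.67×10⁻⁸·(4560)⁴·(3.26×10⁹/1.46×10¹²)² = 122.2 W/m².
For an isothermal sphere T⁴ = (1−a)S/(4σ) = 2.317×10⁸ K⁴.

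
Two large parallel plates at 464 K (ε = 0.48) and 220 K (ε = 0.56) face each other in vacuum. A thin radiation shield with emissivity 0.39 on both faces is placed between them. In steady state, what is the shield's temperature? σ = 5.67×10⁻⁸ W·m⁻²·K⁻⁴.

T_s ≈ 391 K

In steady state the net flux on the hot side equals that on the cold side.
σ(T₁⁴−T_s⁴)/D₁ = σ(T_s⁴−T₂⁴)/D₂, with D₁ = 1/ε₁+1/ε_s−1 = 3.647, D₂ = 1/ε_s+1/ε₂−1 = 3.350.
Solve for T_s⁴: T_s⁴ = (D₂·T₁⁴ + D₁·T₂⁴)/(D₁+D₂) = 2.341×10¹⁰ K⁴.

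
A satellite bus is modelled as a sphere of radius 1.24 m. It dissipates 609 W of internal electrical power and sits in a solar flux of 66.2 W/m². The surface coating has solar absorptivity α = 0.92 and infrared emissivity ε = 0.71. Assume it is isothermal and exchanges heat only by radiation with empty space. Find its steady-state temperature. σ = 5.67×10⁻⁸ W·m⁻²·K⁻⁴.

T ≈ 185 K

At steady state, absorbed solar power + internal power = radiated power.
Absorbed: α·S·A_cross = 0.92·66.2·4.831 = 294.2 W (cross-section πr²).
Total input = 294.2 + 609 = 903.2 W.
Radiated: εσ·A_surf·T⁴ with A_surf = 4πr² = 19.32 m².
T⁴ = 903.2/(0.71·5.67×10⁻⁸·19.32) = 1.161×10⁹ K⁴.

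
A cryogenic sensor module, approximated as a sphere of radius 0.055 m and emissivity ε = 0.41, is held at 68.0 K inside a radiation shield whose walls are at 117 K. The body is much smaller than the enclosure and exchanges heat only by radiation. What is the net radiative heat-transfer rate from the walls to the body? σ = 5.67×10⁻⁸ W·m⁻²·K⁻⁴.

P_net ≈ 0.147 W

For a small grey body in a large enclosure: P_net = εσA(T_body⁴ − T_wall⁴).
A = 4πr² = 0.03801 m²; T_body⁴ − T_wall⁴ = 2.138×10⁷ − 1.874×10⁸ = -1.660×10⁸ K⁴.
|P_net| = 0.41·5.67×10⁻⁸·0.03801·1.660×10⁸.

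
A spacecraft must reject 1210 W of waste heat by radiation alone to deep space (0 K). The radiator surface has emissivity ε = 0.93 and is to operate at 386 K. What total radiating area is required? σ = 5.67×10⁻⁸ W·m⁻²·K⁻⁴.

P = εσA T⁴ ⇒ A = P/(εσT⁴).
T⁴ = 2.220×10¹⁰ K⁴.
A = 1210/(0.93 × 5.67×10⁻⁸ × 2.220×10¹⁰).

A ≈ 1.03 m²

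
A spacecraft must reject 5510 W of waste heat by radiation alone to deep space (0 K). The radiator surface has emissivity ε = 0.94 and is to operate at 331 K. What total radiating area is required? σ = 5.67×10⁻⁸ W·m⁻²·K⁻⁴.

P = εσA T⁴ ⇒ A = P/(εσT⁴).
T⁴ = 1.200×10¹⁰ K⁴.
A = 5510/(0.94 × 5.67×10⁻⁸ × 1.200×10¹⁰).

A ≈ 8.61 m²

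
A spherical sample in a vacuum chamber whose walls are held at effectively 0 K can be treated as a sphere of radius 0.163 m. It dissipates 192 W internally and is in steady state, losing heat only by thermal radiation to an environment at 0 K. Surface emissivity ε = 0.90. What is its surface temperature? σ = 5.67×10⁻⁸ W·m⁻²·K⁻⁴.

Steady state: internal power = radiated power, P = εσA T⁴.
Radiating area A = 4πr² = 0.3339 m².
T⁴ = P/(εσA) = 192/(0.90·5.67×10⁻⁸·0.3339) = 1.127×10¹⁰ K⁴.
T = (1.127×10¹⁰)^(1/4).

T ≈ 326 K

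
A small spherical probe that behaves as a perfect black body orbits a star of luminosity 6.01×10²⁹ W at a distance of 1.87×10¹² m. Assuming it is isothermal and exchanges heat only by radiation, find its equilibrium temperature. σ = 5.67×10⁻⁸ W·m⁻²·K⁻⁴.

First find the stellar flux at distance d: S = L/(4πd²) = 6.01×10²⁹/(4π·(1.87×10¹²)²) = 13680 W/m².
For an isothermal sphere, absorbed (1−a)S·πr² = emitted σ·4πr²·T⁴, so T⁴ = (1−a)S/(4σ).
T⁴ = 1.00·13680/(4·5.67×10⁻⁸) = 6.030×10¹⁰ K⁴.

T ≈ 496 K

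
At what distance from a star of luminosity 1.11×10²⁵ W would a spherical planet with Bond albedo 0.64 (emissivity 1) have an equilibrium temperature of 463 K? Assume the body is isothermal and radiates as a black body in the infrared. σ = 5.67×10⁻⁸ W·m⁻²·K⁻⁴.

d ≈ 5.52×10⁹ m

For an isothermal black-emitting sphere, (1−a)S·πr² = σ·4πr²·T⁴ ⇒ S = 4σT⁴/(1−a).
S = 4·5.67×10⁻⁸·(463)⁴/0.360 = 28950 W/m².
Flux falls as S = L/(4πd²), so d = √(L/(4πS)) = √(1.11×10²⁵/(4π·28950)).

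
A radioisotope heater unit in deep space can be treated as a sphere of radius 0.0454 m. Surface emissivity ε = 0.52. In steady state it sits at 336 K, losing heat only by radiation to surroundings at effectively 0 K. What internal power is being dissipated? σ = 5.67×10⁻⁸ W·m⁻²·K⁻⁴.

Steady state: P = εσA T⁴.
A = 4πr² = 0.02590 m²; T⁴ = (336)⁴ = 1.275×10¹⁰ K⁴.
P = 0.52 × 5.67×10⁻⁸ × 0.02590 × 1.275×10¹⁰.

P ≈ 9.73 W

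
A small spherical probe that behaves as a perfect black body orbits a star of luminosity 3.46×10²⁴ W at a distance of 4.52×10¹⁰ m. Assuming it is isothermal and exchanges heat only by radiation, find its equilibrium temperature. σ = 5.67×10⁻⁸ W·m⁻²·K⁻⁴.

First find the stellar flux at distance d: S = L/(4πd²) = 3.46×10²⁴/(4π·(4.52×10¹⁰)²) = 134.8 W/m².
For an isothermal sphere, absorbed (1−a)S·πr² = emitted σ·4πr²·T⁴, so T⁴ = (1−a)S/(4σ).
T⁴ = 1.00·134.8/(4·5.67×10⁻⁸) = 5.942×10⁸ K⁴.

T ≈ 156 K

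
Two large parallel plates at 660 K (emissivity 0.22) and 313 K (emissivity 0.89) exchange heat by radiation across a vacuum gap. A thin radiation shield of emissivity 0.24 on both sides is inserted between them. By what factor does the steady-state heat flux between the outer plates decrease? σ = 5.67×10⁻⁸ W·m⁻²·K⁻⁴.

factor ≈ 2.57

Without shield: q₀ = σΔ(T⁴)/(1/ε₁+1/ε₂−1) with denominator 4.669.
With shield the two gaps are in series; the resistances add: (1/ε₁+1/ε_s−1)+(1/ε_s+1/ε₂−1) = 7.712+4.290 = 12.00.
Heat-flux ratio q₀/q = 12.00/4.669.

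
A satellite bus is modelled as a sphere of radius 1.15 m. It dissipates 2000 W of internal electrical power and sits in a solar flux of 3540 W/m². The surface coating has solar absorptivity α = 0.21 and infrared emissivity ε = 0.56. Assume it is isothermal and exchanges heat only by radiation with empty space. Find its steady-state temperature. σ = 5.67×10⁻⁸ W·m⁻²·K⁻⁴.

At steady state, absorbed solar power + internal power = radiated power.
Absorbed: α·S·A_cross = 0.21·3540·4.155 = 3089 W (cross-section πr²).
Total input = 3089 + 2000 = 5089 W.
Radiated: εσ·A_surf·T⁴ with A_surf = 4πr² = 16.62 m².
T⁴ = 5089/(0.56·5.67×10⁻⁸·16.62) = 9.643×10⁹ K⁴.

T ≈ 313 K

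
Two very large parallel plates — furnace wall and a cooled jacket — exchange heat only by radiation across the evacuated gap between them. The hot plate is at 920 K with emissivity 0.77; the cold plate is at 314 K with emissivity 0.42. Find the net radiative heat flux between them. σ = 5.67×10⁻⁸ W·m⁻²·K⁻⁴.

For two infinite grey parallel plates, q = σ(T₁⁴ − T₂⁴)/(1/ε₁ + 1/ε₂ − 1).
T₁⁴ − T₂⁴ = 7.164×10¹¹ − 9.721×10⁹ = 7.067×10¹¹ K⁴.
1/ε₁ + 1/ε₂ − 1 = 1.299 + 2.381 − 1 = 2.680.
q = 5.67×10⁻⁸ × 7.067×10¹¹ / 2.680.

q ≈ 15000 W/m²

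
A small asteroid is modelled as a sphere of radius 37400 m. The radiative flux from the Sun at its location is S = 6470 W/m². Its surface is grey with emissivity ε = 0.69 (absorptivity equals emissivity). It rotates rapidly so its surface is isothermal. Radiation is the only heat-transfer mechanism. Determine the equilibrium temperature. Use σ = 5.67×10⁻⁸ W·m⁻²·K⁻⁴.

T ≈ 411 K

At equilibrium, absorbed power = emitted power.
Absorbing cross-section = πr² = 4.394×10⁹ m²; emitting surface = 4πr² = 1.758×10¹⁰ m² (ratio 4).
εS·A_cross = εσ·A_surf·T⁴  ⇒  T⁴ = S/(4σ)   (ε cancels).
T⁴ = 6470/(4·5.67×10⁻⁸) = 2.853×10¹⁰ K⁴.
T = (2.853×10¹⁰)^(1/4).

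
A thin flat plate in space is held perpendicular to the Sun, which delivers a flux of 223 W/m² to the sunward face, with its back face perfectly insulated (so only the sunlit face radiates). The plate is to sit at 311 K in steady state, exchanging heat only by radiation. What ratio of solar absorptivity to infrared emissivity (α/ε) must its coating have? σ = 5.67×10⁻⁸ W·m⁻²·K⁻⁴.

α/ε ≈ 2.38

Balance: αS·A = εσ·1A·T⁴ ⇒ α/ε = σT⁴/S.
α/ε = 5.67×10⁻⁸·(311)⁴/223 = 5.67×10⁻⁸·9.355×10⁹/223.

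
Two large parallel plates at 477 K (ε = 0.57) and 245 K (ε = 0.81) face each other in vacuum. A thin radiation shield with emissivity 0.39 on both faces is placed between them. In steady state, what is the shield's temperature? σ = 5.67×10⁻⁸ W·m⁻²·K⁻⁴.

In steady state the net flux on the hot side equals that on the cold side.
σ(T₁⁴−T_s⁴)/D₁ = σ(T_s⁴−T₂⁴)/D₂, with D₁ = 1/ε₁+1/ε_s−1 = 3.318, D₂ = 1/ε_s+1/ε₂−1 = 2.799.
Solve for T_s⁴: T_s⁴ = (D₂·T₁⁴ + D₁·T₂⁴)/(D₁+D₂) = 2.564×10¹⁰ K⁴.

T_s ≈ 400 K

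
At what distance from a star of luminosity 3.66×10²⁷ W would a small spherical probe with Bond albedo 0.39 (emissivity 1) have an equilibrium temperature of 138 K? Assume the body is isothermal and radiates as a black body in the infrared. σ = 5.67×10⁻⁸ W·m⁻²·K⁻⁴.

d ≈ 1.47×10¹² m

For an isothermal black-emitting sphere, (1−a)S·πr² = σ·4πr²·T⁴ ⇒ S = 4σT⁴/(1−a).
S = 4·5.67×10⁻⁸·(138)⁴/0.610 = 134.8 W/m².
Flux falls as S = L/(4πd²), so d = √(L/(4πS)) = √(3.66×10²⁷/(4π·134.8)).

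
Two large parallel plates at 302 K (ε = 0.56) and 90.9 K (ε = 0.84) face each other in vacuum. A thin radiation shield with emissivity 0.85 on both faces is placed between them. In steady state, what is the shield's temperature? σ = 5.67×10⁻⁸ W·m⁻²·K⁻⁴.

In steady state the net flux on the hot side equals that on the cold side.
σ(T₁⁴−T_s⁴)/D₁ = σ(T_s⁴−T₂⁴)/D₂, with D₁ = 1/ε₁+1/ε_s−1 = 1.962, D₂ = 1/ε_s+1/ε₂−1 = 1.367.
Solve for T_s⁴: T_s⁴ = (D₂·T₁⁴ + D₁·T₂⁴)/(D₁+D₂) = 3.456×10⁹ K⁴.

T_s ≈ 242 K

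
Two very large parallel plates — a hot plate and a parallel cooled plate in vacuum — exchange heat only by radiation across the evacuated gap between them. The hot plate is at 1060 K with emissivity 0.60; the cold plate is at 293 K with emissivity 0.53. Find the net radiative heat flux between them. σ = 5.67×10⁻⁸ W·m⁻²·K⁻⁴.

q ≈ 27900 W/m²

For two infinite grey parallel plates, q = σ(T₁⁴ − T₂⁴)/(1/ε₁ + 1/ε₂ − 1).
T₁⁴ − T₂⁴ = 1.262×10¹² − 7.370×10⁹ = 1.255×10¹² K⁴.
1/ε₁ + 1/ε₂ − 1 = 1.667 + 1.887 − 1 = 2.553.
q = 5.67×10⁻⁸ × 1.255×10¹² / 2.553.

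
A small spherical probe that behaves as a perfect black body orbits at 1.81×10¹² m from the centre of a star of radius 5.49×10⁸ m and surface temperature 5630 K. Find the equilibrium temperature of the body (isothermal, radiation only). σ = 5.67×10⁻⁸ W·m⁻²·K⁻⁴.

The star's surface emits σT_*⁴; at distance d the flux is S = σT_*⁴(R_*/d)².
S = 5.67×10⁻⁸·(5630)⁴·(5.49×10⁸/1.81×10¹²)² = 5.241 W/m².
For an isothermal sphere T⁴ = (1−a)S/(4σ) = 2.311×10⁷ K⁴.

T ≈ 69.3 K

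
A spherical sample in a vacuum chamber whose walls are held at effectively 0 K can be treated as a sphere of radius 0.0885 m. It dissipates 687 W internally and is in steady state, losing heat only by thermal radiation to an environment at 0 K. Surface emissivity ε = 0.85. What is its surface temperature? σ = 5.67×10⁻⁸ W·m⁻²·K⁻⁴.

T ≈ 617 K

Steady state: internal power = radiated power, P = εσA T⁴.
Radiating area A = 4πr² = 0.09842 m².
T⁴ = P/(εσA) = 687/(0.85·5.67×10⁻⁸·0.09842) = 1.448×10¹¹ K⁴.
T = (1.448×10¹¹)^(1/4).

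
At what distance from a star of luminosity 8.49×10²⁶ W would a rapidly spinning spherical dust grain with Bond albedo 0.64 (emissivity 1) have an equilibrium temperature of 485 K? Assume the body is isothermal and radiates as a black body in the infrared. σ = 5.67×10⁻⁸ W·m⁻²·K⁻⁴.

d ≈ 4.40×10¹⁰ m

For an isothermal black-emitting sphere, (1−a)S·πr² = σ·4πr²·T⁴ ⇒ S = 4σT⁴/(1−a).
S = 4·5.67×10⁻⁸·(485)⁴/0.360 = 34860 W/m².
Flux falls as S = L/(4πd²), so d = √(L/(4πS)) = √(8.49×10²⁶/(4π·34860)).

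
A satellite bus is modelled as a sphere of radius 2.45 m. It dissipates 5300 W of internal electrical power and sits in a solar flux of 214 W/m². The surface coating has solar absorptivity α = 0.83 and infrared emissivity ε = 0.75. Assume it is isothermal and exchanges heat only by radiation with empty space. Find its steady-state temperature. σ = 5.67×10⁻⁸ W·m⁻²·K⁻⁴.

At steady state, absorbed solar power + internal power = radiated power.
Absorbed: α·S·A_cross = 0.83·214·18.86 = 3349 W (cross-section πr²).
Total input = 3349 + 5300 = 8649 W.
Radiated: εσ·A_surf·T⁴ with A_surf = 4πr² = 75.43 m².
T⁴ = 8649/(0.75·5.67×10⁻⁸·75.43) = 2.697×10⁹ K⁴.

T ≈ 228 K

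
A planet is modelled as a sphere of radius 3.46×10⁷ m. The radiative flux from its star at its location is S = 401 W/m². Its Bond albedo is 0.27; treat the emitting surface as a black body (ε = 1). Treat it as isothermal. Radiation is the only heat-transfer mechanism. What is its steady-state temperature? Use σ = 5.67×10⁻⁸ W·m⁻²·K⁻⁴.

T ≈ 190 K

At equilibrium, absorbed power = emitted power.
Absorbing cross-section = πr² = 3.761×10¹⁵ m²; emitting surface = 4πr² = 1.504×10¹⁶ m² (ratio 4).
(1−a)S·A_cross = εσ·A_surf·T⁴  ⇒  T⁴ = (1−a)S/(4σ).
T⁴ = 0.730·401/(4·5.67×10⁻⁸) = 1.291×10⁹ K⁴.
T = (1.291×10⁹)^(1/4).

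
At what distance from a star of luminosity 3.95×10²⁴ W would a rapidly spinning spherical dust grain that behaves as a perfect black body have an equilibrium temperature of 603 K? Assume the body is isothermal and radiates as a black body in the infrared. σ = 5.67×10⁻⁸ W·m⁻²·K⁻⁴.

For an isothermal black-emitting sphere, (1−a)S·πr² = σ·4πr²·T⁴ ⇒ S = 4σT⁴/(1−a).
S = 4·5.67×10⁻⁸·(603)⁴/1.00 = 29990 W/m².
Flux falls as S = L/(4πd²), so d = √(L/(4πS)) = √(3.95×10²⁴/(4π·29990)).

d ≈ 3.24×10⁹ m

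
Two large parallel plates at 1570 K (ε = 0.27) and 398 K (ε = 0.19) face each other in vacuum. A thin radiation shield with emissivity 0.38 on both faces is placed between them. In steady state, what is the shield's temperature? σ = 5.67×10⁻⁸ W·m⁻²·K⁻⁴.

In steady state the net flux on the hot side equals that on the cold side.
σ(T₁⁴−T_s⁴)/D₁ = σ(T_s⁴−T₂⁴)/D₂, with D₁ = 1/ε₁+1/ε_s−1 = 5.335, D₂ = 1/ε_s+1/ε₂−1 = 6.895.
Solve for T_s⁴: T_s⁴ = (D₂·T₁⁴ + D₁·T₂⁴)/(D₁+D₂) = 3.436×10¹² K⁴.

T_s ≈ 1360 K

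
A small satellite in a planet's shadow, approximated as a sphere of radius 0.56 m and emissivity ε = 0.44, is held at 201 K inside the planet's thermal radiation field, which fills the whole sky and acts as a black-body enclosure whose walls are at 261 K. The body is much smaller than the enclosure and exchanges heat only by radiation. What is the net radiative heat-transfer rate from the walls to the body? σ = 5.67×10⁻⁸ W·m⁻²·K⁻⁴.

P_net ≈ 296 W

For a small grey body in a large enclosure: P_net = εσA(T_body⁴ − T_wall⁴).
A = 4πr² = 3.941 m²; T_body⁴ − T_wall⁴ = 1.632×10⁹ − 4.640×10⁹ = -3.008×10⁹ K⁴.
|P_net| = 0.44·5.67×10⁻⁸·3.941·3.008×10⁹.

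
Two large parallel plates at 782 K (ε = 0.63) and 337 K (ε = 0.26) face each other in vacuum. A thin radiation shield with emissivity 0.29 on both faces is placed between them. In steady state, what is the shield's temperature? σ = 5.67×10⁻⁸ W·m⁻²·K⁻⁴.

In steady state the net flux on the hot side equals that on the cold side.
σ(T₁⁴−T_s⁴)/D₁ = σ(T_s⁴−T₂⁴)/D₂, with D₁ = 1/ε₁+1/ε_s−1 = 4.036, D₂ = 1/ε_s+1/ε₂−1 = 6.294.
Solve for T_s⁴: T_s⁴ = (D₂·T₁⁴ + D₁·T₂⁴)/(D₁+D₂) = 2.329×10¹¹ K⁴.

T_s ≈ 695 K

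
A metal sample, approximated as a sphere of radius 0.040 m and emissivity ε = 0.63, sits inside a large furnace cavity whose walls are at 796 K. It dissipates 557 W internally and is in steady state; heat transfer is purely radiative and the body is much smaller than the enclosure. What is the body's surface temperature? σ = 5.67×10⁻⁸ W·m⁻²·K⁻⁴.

T ≈ 1040 K

For a small grey body in a large enclosure, net radiated power = εσA(T⁴ − T_w⁴).
Steady state: P = εσA(T⁴ − T_w⁴) with A = 4πr² = 0.02011 m².
T⁴ = P/(εσA) + T_w⁴ = 557/(0.63·5.67×10⁻⁸·0.02011) + (796)⁴
    = 7.755×10¹¹ + 4.015×10¹¹ = 1.177×10¹² K⁴.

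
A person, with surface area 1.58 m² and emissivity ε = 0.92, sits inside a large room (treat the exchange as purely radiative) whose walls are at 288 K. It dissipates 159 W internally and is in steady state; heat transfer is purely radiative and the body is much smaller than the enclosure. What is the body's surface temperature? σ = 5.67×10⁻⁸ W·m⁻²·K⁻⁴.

For a small grey body in a large enclosure, net radiated power = εσA(T⁴ − T_w⁴).
Steady state: P = εσA(T⁴ − T_w⁴) with A = 1.58 m².
T⁴ = P/(εσA) + T_w⁴ = 159/(0.92·5.67×10⁻⁸·1.580) + (288)⁴
    = 1.929×10⁹ + 6.880×10⁹ = 8.809×10⁹ K⁴.

T ≈ 306 K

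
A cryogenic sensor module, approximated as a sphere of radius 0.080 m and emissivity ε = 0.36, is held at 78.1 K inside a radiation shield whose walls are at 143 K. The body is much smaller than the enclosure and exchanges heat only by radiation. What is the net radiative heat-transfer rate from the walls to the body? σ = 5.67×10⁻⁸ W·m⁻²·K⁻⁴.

For a small grey body in a large enclosure: P_net = εσA(T_body⁴ − T_wall⁴).
A = 4πr² = 0.08042 m²; T_body⁴ − T_wall⁴ = 3.721×10⁷ − 4.182×10⁸ = -3.810×10⁸ K⁴.
|P_net| = 0.36·5.67×10⁻⁸·0.08042·3.810×10⁸.

P_net ≈ 0.625 W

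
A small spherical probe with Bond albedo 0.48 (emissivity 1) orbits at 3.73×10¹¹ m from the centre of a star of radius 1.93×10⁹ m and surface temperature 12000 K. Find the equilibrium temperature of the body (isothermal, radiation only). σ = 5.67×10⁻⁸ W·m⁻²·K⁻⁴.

T ≈ 518 K

The star's surface emits σT_*⁴; at distance d the flux is S = σT_*⁴(R_*/d)².
S = 5.67×10⁻⁸·(12000)⁴·(1.93×10⁹/3.73×10¹¹)² = 31480 W/m².
For an isothermal sphere T⁴ = (1−a)S/(4σ) = 7.217×10¹⁰ K⁴.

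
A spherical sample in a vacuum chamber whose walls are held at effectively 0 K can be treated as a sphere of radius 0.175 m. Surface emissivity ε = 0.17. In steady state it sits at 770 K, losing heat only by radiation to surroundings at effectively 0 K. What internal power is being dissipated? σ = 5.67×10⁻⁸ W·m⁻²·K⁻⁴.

P ≈ 1300 W

Steady state: P = εσA T⁴.
A = 4πr² = 0.3848 m²; T⁴ = (770)⁴ = 3.515×10¹¹ K⁴.
P = 0.17 × 5.67×10⁻⁸ × 0.3848 × 3.515×10¹¹.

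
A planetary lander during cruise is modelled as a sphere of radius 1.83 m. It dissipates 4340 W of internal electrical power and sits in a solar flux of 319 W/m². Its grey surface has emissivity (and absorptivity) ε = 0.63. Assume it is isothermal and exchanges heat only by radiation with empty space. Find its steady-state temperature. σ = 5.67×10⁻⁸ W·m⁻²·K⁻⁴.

At steady state, absorbed solar power + internal power = radiated power.
Absorbed: α·S·A_cross = 0.63·319·10.52 = 2114 W (cross-section πr²).
Total input = 2114 + 4340 = 6454 W.
Radiated: εσ·A_surf·T⁴ with A_surf = 4πr² = 42.08 m².
T⁴ = 6454/(0.63·5.67×10⁻⁸·42.08) = 4.294×10⁹ K⁴.

T ≈ 256 K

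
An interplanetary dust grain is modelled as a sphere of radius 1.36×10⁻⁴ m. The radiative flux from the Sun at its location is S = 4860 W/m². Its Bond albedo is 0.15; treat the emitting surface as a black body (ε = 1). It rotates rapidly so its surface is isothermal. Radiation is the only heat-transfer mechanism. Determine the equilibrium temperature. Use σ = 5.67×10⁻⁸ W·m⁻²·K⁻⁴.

At equilibrium, absorbed power = emitted power.
Absorbing cross-section = πr² = 5.811×10⁻⁸ m²; emitting surface = 4πr² = 2.324×10⁻⁷ m² (ratio 4).
(1−a)S·A_cross = εσ·A_surf·T⁴  ⇒  T⁴ = (1−a)S/(4σ).
T⁴ = 0.850·4860/(4·5.67×10⁻⁸) = 1.821×10¹⁰ K⁴.
T = (1.821×10¹⁰)^(1/4).

T ≈ 367 K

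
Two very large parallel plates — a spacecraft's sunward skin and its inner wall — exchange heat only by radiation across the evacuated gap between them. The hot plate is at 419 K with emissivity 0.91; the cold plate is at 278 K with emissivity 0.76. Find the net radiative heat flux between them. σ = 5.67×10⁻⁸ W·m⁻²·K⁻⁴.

For two infinite grey parallel plates, q = σ(T₁⁴ − T₂⁴)/(1/ε₁ + 1/ε₂ − 1).
T₁⁴ − T₂⁴ = 3.082×10¹⁰ − 5.973×10⁹ = 2.485×10¹⁰ K⁴.
1/ε₁ + 1/ε₂ − 1 = 1.099 + 1.316 − 1 = 1.415.
q = 5.67×10⁻⁸ × 2.485×10¹⁰ / 1.415.

q ≈ 996 W/m²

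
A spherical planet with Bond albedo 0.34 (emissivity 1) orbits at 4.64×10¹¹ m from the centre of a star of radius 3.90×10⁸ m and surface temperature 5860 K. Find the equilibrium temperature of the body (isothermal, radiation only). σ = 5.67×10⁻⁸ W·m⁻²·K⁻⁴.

The star's surface emits σT_*⁴; at distance d the flux is S = σT_*⁴(R_*/d)².
S = 5.67×10⁻⁸·(5860)⁴·(3.90×10⁸/4.64×10¹¹)² = 47.24 W/m².
For an isothermal sphere T⁴ = (1−a)S/(4σ) = 1.375×10⁸ K⁴.

T ≈ 108 K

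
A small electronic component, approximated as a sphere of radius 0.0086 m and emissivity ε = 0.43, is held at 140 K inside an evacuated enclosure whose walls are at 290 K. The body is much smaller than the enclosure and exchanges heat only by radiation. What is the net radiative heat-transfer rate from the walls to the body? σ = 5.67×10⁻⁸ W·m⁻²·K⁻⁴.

For a small grey body in a large enclosure: P_net = εσA(T_body⁴ − T_wall⁴).
A = 4πr² = 9.294×10⁻⁴ m²; T_body⁴ − T_wall⁴ = 3.842×10⁸ − 7.073×10⁹ = -6.689×10⁹ K⁴.
|P_net| = 0.43·5.67×10⁻⁸·9.294×10⁻⁴·6.689×10⁹.

P_net ≈ 0.152 W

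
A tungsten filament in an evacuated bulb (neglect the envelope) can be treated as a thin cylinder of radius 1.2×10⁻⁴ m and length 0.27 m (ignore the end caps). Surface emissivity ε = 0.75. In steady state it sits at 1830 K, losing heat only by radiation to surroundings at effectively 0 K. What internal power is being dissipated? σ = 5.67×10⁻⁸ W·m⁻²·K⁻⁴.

P ≈ 97.1 W

Steady state: P = εσA T⁴.
A = 2πrL = 2.036×10⁻⁴ m²; T⁴ = (1830)⁴ = 1.122×10¹³ K⁴.
P = 0.75 × 5.67×10⁻⁸ × 2.036×10⁻⁴ × 1.122×10¹³.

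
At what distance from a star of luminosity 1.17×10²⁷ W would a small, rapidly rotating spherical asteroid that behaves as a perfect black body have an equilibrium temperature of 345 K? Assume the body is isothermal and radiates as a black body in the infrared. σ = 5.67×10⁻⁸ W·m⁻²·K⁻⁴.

For an isothermal black-emitting sphere, (1−a)S·πr² = σ·4πr²·T⁴ ⇒ S = 4σT⁴/(1−a).
S = 4·5.67×10⁻⁸·(345)⁴/1.00 = 3213 W/m².
Flux falls as S = L/(4πd²), so d = √(L/(4πS)) = √(1.17×10²⁷/(4π·3213)).

d ≈ 1.70×10¹¹ m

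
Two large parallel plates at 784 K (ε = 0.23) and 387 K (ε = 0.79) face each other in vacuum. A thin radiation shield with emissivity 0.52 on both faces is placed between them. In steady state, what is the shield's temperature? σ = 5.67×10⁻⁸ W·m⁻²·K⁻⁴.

T_s ≈ 597 K

In steady state the net flux on the hot side equals that on the cold side.
σ(T₁⁴−T_s⁴)/D₁ = σ(T_s⁴−T₂⁴)/D₂, with D₁ = 1/ε₁+1/ε_s−1 = 5.271, D₂ = 1/ε_s+1/ε₂−1 = 2.189.
Solve for T_s⁴: T_s⁴ = (D₂·T₁⁴ + D₁·T₂⁴)/(D₁+D₂) = 1.267×10¹¹ K⁴.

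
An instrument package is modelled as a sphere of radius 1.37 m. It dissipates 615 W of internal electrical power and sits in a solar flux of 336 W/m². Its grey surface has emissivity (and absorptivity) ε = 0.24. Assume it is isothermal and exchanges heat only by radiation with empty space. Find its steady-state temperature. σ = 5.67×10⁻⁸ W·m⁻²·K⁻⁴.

T ≈ 241 K

At steady state, absorbed solar power + internal power = radiated power.
Absorbed: α·S·A_cross = 0.24·336·5.896 = 475.5 W (cross-section πr²).
Total input = 475.5 + 615 = 1090 W.
Radiated: εσ·A_surf·T⁴ with A_surf = 4πr² = 23.59 m².
T⁴ = 1090/(0.24·5.67×10⁻⁸·23.59) = 3.398×10⁹ K⁴.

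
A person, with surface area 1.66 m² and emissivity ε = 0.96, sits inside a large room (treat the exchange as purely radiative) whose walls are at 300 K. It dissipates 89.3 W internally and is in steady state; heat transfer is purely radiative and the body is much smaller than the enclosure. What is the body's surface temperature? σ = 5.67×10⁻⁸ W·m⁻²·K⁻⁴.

T ≈ 309 K

For a small grey body in a large enclosure, net radiated power = εσA(T⁴ − T_w⁴).
Steady state: P = εσA(T⁴ − T_w⁴) with A = 1.66 m².
T⁴ = P/(εσA) + T_w⁴ = 89.3/(0.96·5.67×10⁻⁸·1.660) + (300)⁴
    = 9.883×10⁸ + 8.100×10⁹ = 9.088×10⁹ K⁴.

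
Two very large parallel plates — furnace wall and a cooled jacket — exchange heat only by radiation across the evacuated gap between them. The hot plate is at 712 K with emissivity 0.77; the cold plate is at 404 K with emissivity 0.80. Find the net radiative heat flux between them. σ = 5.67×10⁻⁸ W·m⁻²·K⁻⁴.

For two infinite grey parallel plates, q = σ(T₁⁴ − T₂⁴)/(1/ε₁ + 1/ε₂ − 1).
T₁⁴ − T₂⁴ = 2.570×10¹¹ − 2.664×10¹⁰ = 2.304×10¹¹ K⁴.
1/ε₁ + 1/ε₂ − 1 = 1.299 + 1.250 − 1 = 1.549.
q = 5.67×10⁻⁸ × 2.304×10¹¹ / 1.549.

q ≈ 8430 W/m²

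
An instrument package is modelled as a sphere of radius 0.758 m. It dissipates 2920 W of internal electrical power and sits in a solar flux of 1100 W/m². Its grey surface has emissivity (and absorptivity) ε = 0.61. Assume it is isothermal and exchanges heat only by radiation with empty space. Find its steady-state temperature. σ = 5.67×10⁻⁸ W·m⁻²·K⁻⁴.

T ≈ 359 K

At steady state, absorbed solar power + internal power = radiated power.
Absorbed: α·S·A_cross = 0.61·1100·1.805 = 1211 W (cross-section πr²).
Total input = 1211 + 2920 = 4131 W.
Radiated: εσ·A_surf·T⁴ with A_surf = 4πr² = 7.220 m².
T⁴ = 4131/(0.61·5.67×10⁻⁸·7.220) = 1.654×10¹⁰ K⁴.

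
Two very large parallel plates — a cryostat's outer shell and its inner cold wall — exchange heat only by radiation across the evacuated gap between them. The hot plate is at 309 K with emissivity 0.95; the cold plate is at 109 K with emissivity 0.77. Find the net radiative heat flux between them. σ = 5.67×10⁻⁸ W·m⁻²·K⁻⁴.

For two infinite grey parallel plates, q = σ(T₁⁴ − T₂⁴)/(1/ε₁ + 1/ε₂ − 1).
T₁⁴ − T₂⁴ = 9.117×10⁹ − 1.412×10⁸ = 8.975×10⁹ K⁴.
1/ε₁ + 1/ε₂ − 1 = 1.053 + 1.299 − 1 = 1.351.
q = 5.67×10⁻⁸ × 8.975×10⁹ / 1.351.

q ≈ 377 W/m²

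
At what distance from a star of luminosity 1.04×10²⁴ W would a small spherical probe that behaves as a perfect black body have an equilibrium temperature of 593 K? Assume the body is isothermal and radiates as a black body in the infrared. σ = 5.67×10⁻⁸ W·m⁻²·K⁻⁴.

For an isothermal black-emitting sphere, (1−a)S·πr² = σ·4πr²·T⁴ ⇒ S = 4σT⁴/(1−a).
S = 4·5.67×10⁻⁸·(593)⁴/1.00 = 28050 W/m².
Flux falls as S = L/(4πd²), so d = √(L/(4πS)) = √(1.04×10²⁴/(4π·28050)).

d ≈ 1.72×10⁹ m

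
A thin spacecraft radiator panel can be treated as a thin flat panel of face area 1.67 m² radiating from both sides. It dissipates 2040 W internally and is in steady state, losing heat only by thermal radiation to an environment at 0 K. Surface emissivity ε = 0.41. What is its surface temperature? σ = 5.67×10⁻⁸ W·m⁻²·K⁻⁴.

Steady state: internal power = radiated power, P = εσA T⁴.
Radiating area A = 2·1.67 = 3.340 m².
T⁴ = P/(εσA) = 2040/(0.41·5.67×10⁻⁸·3.340) = 2.627×10¹⁰ K⁴.
T = (2.627×10¹⁰)^(1/4).

T ≈ 403 K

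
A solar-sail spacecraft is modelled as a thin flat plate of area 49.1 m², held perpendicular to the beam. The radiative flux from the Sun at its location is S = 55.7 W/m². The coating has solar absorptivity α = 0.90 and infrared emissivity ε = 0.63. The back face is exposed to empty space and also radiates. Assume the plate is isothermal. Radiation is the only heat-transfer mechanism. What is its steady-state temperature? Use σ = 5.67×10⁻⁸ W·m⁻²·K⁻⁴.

T ≈ 163 K

At equilibrium, absorbed power = emitted power.
Absorbing cross-section = A = 49.10 m²; emitting surface = 2A = 98.20 m² (ratio 2).
αS·A_cross = εσ·A_surf·T⁴  ⇒  T⁴ = αS/(ε·2σ).
T⁴ = 0.900·55.7/(0.63·2·5.67×10⁻⁸) = 7.017×10⁸ K⁴.
T = (7.017×10⁸)^(1/4).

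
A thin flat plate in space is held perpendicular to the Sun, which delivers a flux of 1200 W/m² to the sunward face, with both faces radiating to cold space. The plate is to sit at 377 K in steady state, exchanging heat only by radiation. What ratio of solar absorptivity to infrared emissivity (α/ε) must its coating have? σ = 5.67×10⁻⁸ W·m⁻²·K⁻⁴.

α/ε ≈ 1.91

Balance: αS·A = εσ·2A·T⁴ ⇒ α/ε = 2σT⁴/S.
α/ε = 2·5.67×10⁻⁸·(377)⁴/1200 = 2·5.67×10⁻⁸·2.020×10¹⁰/1200.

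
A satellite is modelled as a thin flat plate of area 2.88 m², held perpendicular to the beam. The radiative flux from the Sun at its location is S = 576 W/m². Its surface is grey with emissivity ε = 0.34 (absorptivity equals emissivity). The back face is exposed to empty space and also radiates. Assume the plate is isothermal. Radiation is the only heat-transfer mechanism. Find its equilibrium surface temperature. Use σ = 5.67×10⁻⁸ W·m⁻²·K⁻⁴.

At equilibrium, absorbed power = emitted power.
Absorbing cross-section = A = 2.880 m²; emitting surface = 2A = 5.760 m² (ratio 2).
εS·A_cross = εσ·A_surf·T⁴  ⇒  T⁴ = S/(2σ)   (ε cancels).
T⁴ = 576/(2·5.67×10⁻⁸) = 5.079×10⁹ K⁴.
T = (5.079×10⁹)^(1/4).

T ≈ 267 K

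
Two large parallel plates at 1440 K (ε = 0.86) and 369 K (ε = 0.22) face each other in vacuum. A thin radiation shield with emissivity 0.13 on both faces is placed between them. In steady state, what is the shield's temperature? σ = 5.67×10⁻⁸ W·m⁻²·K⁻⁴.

In steady state the net flux on the hot side equals that on the cold side.
σ(T₁⁴−T_s⁴)/D₁ = σ(T_s⁴−T₂⁴)/D₂, with D₁ = 1/ε₁+1/ε_s−1 = 7.855, D₂ = 1/ε_s+1/ε₂−1 = 11.24.
Solve for T_s⁴: T_s⁴ = (D₂·T₁⁴ + D₁·T₂⁴)/(D₁+D₂) = 2.538×10¹² K⁴.

T_s ≈ 1260 K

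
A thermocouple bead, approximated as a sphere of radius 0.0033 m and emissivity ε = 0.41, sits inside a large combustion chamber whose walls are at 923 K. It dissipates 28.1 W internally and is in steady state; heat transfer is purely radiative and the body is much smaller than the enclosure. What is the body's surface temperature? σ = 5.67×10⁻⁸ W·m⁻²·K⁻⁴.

For a small grey body in a large enclosure, net radiated power = εσA(T⁴ − T_w⁴).
Steady state: P = εσA(T⁴ − T_w⁴) with A = 4πr² = 1.368×10⁻⁴ m².
T⁴ = P/(εσA) + T_w⁴ = 28.1/(0.41·5.67×10⁻⁸·1.368×10⁻⁴) + (923)⁴
    = 8.833×10¹² + 7.258×10¹¹ = 9.559×10¹² K⁴.

T ≈ 1760 K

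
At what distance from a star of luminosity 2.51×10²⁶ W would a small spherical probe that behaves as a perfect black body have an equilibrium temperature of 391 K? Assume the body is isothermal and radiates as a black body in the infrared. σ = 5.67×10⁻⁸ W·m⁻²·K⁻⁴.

For an isothermal black-emitting sphere, (1−a)S·πr² = σ·4πr²·T⁴ ⇒ S = 4σT⁴/(1−a).
S = 4·5.67×10⁻⁸·(391)⁴/1.00 = 5301 W/m².
Flux falls as S = L/(4πd²), so d = √(L/(4πS)) = √(2.51×10²⁶/(4π·5301)).

d ≈ 6.14×10¹⁰ m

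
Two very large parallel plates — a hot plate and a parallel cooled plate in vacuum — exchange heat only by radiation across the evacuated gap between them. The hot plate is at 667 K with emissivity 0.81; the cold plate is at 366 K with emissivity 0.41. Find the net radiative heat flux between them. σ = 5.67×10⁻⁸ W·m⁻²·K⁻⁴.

For two infinite grey parallel plates, q = σ(T₁⁴ − T₂⁴)/(1/ε₁ + 1/ε₂ − 1).
T₁⁴ − T₂⁴ = 1.979×10¹¹ − 1.794×10¹⁰ = 1.800×10¹¹ K⁴.
1/ε₁ + 1/ε₂ − 1 = 1.235 + 2.439 − 1 = 2.674.
q = 5.67×10⁻⁸ × 1.800×10¹¹ / 2.674.

q ≈ 3820 W/m²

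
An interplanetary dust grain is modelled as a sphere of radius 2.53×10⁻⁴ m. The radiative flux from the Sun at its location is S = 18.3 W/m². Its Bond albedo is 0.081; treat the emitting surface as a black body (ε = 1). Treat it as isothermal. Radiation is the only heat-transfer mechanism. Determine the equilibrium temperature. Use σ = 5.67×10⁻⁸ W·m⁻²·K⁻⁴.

T ≈ 92.8 K

At equilibrium, absorbed power = emitted power.
Absorbing cross-section = πr² = 2.011×10⁻⁷ m²; emitting surface = 4πr² = 8.044×10⁻⁷ m² (ratio 4).
(1−a)S·A_cross = εσ·A_surf·T⁴  ⇒  T⁴ = (1−a)S/(4σ).
T⁴ = 0.919·18.3/(4·5.67×10⁻⁸) = 7.415×10⁷ K⁴.
T = (7.415×10⁷)^(1/4).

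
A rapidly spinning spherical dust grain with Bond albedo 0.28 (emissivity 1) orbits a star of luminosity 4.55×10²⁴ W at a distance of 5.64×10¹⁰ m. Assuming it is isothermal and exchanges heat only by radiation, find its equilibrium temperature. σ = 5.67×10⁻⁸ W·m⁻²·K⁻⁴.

First find the stellar flux at distance d: S = L/(4πd²) = 4.55×10²⁴/(4π·(5.64×10¹⁰)²) = 113.8 W/m².
For an isothermal sphere, absorbed (1−a)S·πr² = emitted σ·4πr²·T⁴, so T⁴ = (1−a)S/(4σ).
T⁴ = 0.720·113.8/(4·5.67×10⁻⁸) = 3.614×10⁸ K⁴.

T ≈ 138 K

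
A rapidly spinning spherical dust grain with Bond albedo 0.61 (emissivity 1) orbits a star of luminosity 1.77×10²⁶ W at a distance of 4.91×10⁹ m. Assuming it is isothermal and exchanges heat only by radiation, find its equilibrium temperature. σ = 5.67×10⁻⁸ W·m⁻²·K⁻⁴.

First find the stellar flux at distance d: S = L/(4πd²) = 1.77×10²⁶/(4π·(4.91×10⁹)²) = 5.843×10⁵ W/m².
For an isothermal sphere, absorbed (1−a)S·πr² = emitted σ·4πr²·T⁴, so T⁴ = (1−a)S/(4σ).
T⁴ = 0.390·5.843×10⁵/(4·5.67×10⁻⁸) = 1.005×10¹² K⁴.

T ≈ 1000 K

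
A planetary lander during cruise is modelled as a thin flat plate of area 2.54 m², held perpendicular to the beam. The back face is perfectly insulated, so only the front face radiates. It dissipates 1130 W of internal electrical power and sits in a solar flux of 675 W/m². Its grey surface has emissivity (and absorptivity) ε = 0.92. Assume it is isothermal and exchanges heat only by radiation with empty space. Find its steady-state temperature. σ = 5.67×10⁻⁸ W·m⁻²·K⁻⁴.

T ≈ 378 K

At steady state, absorbed solar power + internal power = radiated power.
Absorbed: α·S·A_cross = 0.92·675·2.540 = 1577 W (cross-section A).
Total input = 1577 + 1130 = 2707 W.
Radiated: εσ·A_surf·T⁴ with A_surf = A = 2.540 m².
T⁴ = 2707/(0.92·5.67×10⁻⁸·2.540) = 2.043×10¹⁰ K⁴.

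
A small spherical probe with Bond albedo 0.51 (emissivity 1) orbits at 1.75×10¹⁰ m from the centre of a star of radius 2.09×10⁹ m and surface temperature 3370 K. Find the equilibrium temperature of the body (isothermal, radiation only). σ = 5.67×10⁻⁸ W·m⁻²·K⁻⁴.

The star's surface emits σT_*⁴; at distance d the flux is S = σT_*⁴(R_*/d)².
S = 5.67×10⁻⁸·(3370)⁴·(2.09×10⁹/1.75×10¹⁰)² = 1.043×10⁵ W/m².
For an isothermal sphere T⁴ = (1−a)S/(4σ) = 2.254×10¹¹ K⁴.

T ≈ 689 K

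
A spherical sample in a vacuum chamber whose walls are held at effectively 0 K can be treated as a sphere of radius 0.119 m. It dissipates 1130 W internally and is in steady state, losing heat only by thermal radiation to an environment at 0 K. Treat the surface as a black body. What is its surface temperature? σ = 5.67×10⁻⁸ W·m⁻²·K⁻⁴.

T ≈ 578 K

Steady state: internal power = radiated power, P = εσA T⁴.
Radiating area A = 4πr² = 0.1780 m².
T⁴ = P/(εσA) = 1130/(1.0·5.67×10⁻⁸·0.1780) = 1.120×10¹¹ K⁴.
T = (1.120×10¹¹)^(1/4).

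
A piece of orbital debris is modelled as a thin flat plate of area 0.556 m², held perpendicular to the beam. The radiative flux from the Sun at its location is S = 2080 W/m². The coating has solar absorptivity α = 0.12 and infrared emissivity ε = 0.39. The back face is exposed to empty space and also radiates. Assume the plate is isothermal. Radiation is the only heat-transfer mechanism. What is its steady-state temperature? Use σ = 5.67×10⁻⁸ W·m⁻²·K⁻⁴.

At equilibrium, absorbed power = emitted power.
Absorbing cross-section = A = 0.5560 m²; emitting surface = 2A = 1.112 m² (ratio 2).
αS·A_cross = εσ·A_surf·T⁴  ⇒  T⁴ = αS/(ε·2σ).
T⁴ = 0.120·2080/(0.39·2·5.67×10⁻⁸) = 5.644×10⁹ K⁴.
T = (5.644×10⁹)^(1/4).

T ≈ 274 K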